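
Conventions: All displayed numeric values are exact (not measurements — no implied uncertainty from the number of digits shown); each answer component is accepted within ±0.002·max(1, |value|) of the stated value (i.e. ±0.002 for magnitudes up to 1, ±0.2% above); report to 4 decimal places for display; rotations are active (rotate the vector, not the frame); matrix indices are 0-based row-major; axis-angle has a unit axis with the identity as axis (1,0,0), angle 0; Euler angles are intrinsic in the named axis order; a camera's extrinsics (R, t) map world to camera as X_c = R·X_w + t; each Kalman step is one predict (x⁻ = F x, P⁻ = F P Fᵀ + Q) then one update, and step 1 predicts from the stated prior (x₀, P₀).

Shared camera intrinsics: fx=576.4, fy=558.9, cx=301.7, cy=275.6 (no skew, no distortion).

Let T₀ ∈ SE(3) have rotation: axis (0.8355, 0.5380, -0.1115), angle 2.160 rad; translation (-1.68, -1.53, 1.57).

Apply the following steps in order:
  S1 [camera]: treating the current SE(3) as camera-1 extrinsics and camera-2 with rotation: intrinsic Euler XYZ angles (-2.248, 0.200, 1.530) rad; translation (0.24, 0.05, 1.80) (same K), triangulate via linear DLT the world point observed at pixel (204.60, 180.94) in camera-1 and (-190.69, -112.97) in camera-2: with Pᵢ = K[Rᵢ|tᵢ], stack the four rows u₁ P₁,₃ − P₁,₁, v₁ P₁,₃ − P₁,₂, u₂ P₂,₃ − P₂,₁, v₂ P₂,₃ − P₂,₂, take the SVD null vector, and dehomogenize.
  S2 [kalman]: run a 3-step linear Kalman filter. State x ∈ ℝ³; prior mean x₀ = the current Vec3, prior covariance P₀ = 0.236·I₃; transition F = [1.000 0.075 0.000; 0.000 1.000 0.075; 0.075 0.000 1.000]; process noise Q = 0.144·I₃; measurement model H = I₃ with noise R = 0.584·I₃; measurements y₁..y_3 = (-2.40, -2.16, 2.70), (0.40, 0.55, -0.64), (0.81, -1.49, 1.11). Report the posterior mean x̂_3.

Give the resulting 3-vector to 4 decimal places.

result = (0.2713, -0.4253, 0.4354)

after S1 (triangulate): (0.8643, 1.3925, -0.9460)
after S2 (kf_track): (0.2713, -0.4253, 0.4354)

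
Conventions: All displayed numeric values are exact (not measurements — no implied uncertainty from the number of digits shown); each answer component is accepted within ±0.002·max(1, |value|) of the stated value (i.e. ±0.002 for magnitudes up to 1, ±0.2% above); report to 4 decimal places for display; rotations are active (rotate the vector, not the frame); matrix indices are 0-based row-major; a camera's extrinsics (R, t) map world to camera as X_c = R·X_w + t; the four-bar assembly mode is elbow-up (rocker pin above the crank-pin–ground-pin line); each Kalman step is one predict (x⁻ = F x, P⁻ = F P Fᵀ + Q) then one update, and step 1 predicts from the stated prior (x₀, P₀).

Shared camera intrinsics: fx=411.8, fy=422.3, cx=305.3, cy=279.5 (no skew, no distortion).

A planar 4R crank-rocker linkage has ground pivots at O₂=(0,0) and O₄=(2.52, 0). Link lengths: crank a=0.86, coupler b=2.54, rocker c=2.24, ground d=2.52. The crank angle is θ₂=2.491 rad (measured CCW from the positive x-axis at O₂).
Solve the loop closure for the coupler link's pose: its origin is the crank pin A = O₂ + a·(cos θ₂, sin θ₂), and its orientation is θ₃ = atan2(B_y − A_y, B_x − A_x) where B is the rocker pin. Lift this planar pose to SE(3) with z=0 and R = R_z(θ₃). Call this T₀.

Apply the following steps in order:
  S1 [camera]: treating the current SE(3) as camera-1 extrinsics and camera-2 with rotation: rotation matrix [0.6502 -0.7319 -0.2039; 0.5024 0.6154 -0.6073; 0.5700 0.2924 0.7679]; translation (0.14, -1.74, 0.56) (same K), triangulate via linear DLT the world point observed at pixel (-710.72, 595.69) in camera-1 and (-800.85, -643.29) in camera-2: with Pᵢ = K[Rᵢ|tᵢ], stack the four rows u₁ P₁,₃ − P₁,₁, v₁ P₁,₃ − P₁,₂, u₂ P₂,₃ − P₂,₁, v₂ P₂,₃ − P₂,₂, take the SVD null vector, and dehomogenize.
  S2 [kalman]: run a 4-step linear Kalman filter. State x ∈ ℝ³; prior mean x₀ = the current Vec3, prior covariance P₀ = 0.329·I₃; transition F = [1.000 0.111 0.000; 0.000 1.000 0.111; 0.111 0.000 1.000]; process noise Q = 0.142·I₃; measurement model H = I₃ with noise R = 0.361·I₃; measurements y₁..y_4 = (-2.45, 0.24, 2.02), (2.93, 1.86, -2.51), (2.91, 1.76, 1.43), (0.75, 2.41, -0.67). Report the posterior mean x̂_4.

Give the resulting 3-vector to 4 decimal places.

source (fourbar_fk): coupler pose = R=[0.8269 -0.5623 0.0000; 0.5623 0.8269 0.0000; 0.0000 0.0000 1.0000], t=(-0.6843, 0.5209, 0.0000)
after S1 (triangulate): (-1.9980, 1.9986, 1.4025)
after S2 (kf_track): (1.3321, 2.0224, 0.0586)

result = (1.3321, 2.0224, 0.0586)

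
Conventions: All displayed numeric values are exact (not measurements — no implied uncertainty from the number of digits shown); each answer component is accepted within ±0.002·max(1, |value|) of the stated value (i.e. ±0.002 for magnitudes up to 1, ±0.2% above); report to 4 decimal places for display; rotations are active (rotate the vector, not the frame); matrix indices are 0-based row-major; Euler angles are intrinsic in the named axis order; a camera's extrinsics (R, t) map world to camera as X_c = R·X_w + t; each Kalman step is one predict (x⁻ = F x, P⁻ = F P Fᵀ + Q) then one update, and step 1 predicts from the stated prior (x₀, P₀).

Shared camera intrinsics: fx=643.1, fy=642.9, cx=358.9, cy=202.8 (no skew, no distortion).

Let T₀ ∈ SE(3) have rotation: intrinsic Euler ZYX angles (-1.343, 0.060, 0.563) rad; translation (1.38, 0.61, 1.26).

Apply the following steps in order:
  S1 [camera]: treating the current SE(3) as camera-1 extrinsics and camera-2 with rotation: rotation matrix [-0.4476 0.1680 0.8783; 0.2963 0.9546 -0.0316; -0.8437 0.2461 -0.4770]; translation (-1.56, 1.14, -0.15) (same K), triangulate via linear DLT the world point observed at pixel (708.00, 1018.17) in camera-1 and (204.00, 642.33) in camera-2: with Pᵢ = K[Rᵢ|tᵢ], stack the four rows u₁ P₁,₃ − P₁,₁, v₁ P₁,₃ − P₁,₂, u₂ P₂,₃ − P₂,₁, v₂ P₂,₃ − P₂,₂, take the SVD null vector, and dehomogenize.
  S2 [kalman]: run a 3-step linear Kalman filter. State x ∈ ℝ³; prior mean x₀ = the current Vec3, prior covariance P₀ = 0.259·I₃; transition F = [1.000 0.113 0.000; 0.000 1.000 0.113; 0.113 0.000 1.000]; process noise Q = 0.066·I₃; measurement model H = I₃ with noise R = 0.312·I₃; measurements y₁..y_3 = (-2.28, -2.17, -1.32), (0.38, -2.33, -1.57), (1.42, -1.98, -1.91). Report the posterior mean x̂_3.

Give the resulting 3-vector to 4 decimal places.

after S1 (triangulate): (-1.8578, 0.3295, 0.4089)
after S2 (kf_track): (-0.3102, -1.7258, -1.4529)

result = (-0.3102, -1.7258, -1.4529)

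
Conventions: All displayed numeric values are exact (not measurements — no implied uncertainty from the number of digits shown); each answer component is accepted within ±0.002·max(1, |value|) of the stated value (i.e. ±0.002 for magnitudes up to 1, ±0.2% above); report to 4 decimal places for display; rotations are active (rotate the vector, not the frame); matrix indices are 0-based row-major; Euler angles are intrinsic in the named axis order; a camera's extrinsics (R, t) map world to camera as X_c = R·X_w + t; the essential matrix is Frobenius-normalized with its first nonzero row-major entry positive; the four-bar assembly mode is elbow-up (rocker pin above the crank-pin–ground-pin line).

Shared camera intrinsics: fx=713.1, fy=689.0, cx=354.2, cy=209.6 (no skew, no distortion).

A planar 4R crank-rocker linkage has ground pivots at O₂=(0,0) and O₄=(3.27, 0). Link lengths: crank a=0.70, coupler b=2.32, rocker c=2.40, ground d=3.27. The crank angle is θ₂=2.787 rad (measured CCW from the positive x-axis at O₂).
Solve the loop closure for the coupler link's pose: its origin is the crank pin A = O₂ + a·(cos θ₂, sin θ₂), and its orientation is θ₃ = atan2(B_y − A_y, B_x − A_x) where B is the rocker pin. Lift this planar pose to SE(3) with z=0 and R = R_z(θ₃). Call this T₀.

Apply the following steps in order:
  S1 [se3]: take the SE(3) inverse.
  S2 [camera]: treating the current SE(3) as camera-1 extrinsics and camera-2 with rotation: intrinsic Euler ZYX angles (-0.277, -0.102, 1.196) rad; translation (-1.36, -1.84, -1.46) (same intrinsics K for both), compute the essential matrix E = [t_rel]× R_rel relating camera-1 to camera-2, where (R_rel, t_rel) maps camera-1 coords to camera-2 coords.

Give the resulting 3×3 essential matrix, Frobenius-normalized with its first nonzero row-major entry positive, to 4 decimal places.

source (fourbar_fk): coupler pose = R=[0.8603 -0.5098 0.0000; 0.5098 0.8603 0.0000; 0.0000 0.0000 1.0000], t=(-0.6565, 0.2430, 0.0000)
after S1 (invert_se3): R=[0.8603 0.5098 0.0000; -0.5098 0.8603 0.0000; 0.0000 0.0000 1.0000], t=(0.4408, -0.5438, 0.0000)
after S2 (essential): [0.2315 0.1402 0.4282; -0.0083 -0.5226 -0.2736; -0.3431 0.4161 -0.3234]

matrix = [0.2315 0.1402 0.4282; -0.0083 -0.5226 -0.2736; -0.3431 0.4161 -0.3234]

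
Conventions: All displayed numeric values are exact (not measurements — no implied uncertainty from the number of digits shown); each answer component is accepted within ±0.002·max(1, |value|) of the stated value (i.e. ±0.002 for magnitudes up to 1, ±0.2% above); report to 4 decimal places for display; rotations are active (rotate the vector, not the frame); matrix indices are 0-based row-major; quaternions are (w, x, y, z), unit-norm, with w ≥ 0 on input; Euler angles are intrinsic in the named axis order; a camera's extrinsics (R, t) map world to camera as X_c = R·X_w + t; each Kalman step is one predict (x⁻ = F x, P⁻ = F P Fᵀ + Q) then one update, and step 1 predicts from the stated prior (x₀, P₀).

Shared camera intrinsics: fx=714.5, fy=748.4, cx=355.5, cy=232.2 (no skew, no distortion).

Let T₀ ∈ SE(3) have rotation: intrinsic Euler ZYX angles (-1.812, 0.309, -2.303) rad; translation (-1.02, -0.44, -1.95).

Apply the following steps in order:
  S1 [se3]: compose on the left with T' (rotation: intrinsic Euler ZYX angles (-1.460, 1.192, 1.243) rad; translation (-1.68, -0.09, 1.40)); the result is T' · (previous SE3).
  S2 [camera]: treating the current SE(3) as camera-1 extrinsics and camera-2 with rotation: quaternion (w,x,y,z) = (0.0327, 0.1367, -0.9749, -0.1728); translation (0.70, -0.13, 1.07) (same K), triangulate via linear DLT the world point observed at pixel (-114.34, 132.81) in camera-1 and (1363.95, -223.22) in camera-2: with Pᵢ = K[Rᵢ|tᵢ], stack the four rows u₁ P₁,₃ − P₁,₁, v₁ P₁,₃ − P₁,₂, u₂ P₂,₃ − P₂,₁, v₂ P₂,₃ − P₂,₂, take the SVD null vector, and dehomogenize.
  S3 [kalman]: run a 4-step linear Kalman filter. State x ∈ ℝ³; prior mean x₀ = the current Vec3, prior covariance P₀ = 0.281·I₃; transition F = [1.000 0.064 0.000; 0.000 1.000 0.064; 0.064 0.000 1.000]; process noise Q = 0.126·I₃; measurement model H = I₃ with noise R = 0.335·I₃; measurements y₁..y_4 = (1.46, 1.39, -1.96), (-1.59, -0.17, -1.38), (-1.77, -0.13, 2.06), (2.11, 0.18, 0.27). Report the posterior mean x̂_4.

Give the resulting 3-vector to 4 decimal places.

result = (0.3309, 0.0732, 0.1660)

after S1 (compose_se3): R=[-0.1192 0.7771 0.6179; 0.9817 0.1854 -0.0438; -0.1487 0.6014 -0.7850], t=(-0.1349, 1.4378, 1.9615)
after S2 (triangulate): (-1.6571, -1.1706, -1.3933)
after S3 (kf_track): (0.3309, 0.0732, 0.1660)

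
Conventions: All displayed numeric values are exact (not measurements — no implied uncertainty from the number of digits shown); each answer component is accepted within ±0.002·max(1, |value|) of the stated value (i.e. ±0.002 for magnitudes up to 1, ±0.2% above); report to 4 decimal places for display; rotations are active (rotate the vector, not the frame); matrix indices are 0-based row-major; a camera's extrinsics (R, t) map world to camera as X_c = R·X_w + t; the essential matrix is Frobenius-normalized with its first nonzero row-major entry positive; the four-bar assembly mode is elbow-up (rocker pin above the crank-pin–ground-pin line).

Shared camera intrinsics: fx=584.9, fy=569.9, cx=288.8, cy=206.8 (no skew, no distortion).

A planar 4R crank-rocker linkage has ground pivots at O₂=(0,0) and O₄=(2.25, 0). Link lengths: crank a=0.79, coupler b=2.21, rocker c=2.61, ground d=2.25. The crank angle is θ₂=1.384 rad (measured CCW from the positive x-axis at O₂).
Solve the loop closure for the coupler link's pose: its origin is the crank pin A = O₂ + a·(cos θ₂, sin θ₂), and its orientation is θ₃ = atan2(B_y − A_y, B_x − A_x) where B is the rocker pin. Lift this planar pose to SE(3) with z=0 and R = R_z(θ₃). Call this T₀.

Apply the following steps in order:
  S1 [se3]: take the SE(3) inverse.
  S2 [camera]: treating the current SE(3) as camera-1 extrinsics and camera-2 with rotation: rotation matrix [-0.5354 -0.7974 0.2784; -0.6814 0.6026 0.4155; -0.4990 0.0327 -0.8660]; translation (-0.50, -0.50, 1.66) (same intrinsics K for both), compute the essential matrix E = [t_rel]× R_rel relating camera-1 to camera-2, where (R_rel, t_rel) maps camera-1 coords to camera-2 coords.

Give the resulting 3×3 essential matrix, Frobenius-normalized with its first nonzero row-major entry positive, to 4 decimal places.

source (fourbar_fk): coupler pose = R=[0.6222 -0.7829 0.0000; 0.7829 0.6222 0.0000; 0.0000 0.0000 1.0000], t=(0.1467, 0.7763, 0.0000)
after S1 (invert_se3): R=[0.6222 0.7829 0.0000; -0.7829 0.6222 -0.0000; 0.0000 0.0000 1.0000], t=(-0.6990, -0.3681, 0.0000)
after S2 (essential): [0.0138 0.5336 0.1951; 0.6621 -0.1293 0.2067; 0.0646 0.3858 0.1619]

matrix = [0.0138 0.5336 0.1951; 0.6621 -0.1293 0.2067; 0.0646 0.3858 0.1619]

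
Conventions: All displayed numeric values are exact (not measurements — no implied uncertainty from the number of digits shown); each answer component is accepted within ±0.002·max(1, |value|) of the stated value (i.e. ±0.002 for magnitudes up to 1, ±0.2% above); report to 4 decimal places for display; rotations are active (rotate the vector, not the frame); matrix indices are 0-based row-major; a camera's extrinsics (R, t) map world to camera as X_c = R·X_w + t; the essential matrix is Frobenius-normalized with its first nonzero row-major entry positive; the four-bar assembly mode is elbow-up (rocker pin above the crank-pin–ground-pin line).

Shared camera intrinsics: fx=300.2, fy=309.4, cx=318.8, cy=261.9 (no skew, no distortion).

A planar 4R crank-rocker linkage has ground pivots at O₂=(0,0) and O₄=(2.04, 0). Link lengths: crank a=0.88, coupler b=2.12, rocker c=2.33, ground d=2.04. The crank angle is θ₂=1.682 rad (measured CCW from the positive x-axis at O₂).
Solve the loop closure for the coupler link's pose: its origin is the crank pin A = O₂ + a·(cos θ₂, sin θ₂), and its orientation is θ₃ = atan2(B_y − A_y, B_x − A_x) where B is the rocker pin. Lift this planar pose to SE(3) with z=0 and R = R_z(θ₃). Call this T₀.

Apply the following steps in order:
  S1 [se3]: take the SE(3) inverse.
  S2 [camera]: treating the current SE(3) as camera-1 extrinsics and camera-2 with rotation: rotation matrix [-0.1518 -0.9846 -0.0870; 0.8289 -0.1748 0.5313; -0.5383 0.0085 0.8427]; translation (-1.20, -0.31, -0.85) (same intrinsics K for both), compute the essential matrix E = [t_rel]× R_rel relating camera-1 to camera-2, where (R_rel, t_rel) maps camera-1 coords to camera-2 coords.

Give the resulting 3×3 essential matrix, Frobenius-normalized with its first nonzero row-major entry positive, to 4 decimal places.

matrix = [0.1943 -0.2284 -0.0121; -0.0682 0.3894 0.5611; -0.4563 0.3236 -0.3550]

source (fourbar_fk): coupler pose = R=[0.7541 -0.6567 0.0000; 0.6567 0.7541 0.0000; 0.0000 0.0000 1.0000], t=(-0.0977, 0.8746, 0.0000)
after S1 (invert_se3): R=[0.7541 0.6567 0.0000; -0.6567 0.7541 0.0000; 0.0000 0.0000 1.0000], t=(-0.5007, -0.7237, 0.0000)
after S2 (essential): [0.1943 -0.2284 -0.0121; -0.0682 0.3894 0.5611; -0.4563 0.3236 -0.3550]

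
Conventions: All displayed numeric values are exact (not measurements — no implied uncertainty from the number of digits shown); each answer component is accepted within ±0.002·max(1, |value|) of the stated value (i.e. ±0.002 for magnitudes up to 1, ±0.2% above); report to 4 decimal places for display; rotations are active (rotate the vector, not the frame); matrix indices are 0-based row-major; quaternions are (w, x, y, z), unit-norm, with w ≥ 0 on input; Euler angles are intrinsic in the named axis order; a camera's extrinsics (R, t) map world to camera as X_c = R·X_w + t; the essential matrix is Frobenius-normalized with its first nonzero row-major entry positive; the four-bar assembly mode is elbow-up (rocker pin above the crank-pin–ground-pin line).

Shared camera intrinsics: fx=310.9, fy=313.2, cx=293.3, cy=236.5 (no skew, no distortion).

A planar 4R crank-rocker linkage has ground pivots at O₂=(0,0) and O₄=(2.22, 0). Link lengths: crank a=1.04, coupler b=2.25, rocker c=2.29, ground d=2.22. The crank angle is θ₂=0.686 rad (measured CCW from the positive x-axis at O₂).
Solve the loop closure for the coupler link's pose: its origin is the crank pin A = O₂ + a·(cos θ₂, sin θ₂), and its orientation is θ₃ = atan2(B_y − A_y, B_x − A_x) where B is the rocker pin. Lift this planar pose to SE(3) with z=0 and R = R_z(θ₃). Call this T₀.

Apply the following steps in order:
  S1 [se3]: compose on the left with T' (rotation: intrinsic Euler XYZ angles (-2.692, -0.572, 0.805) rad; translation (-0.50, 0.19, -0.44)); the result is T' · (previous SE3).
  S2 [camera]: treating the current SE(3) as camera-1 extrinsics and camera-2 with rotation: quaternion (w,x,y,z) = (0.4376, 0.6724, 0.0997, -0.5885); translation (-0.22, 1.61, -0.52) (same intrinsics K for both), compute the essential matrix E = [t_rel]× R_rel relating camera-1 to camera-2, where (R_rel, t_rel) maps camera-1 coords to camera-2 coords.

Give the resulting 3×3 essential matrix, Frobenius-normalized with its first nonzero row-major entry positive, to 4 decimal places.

source (fourbar_fk): coupler pose = R=[0.6907 -0.7231 0.0000; 0.7231 0.6907 0.0000; 0.0000 0.0000 1.0000], t=(0.8047, 0.6588, 0.0000)
after S1 (compose_se3): R=[-0.0357 -0.8401 -0.5413; -0.9098 -0.1968 0.3654; -0.4135 0.5055 -0.7573], t=(-0.4303, -0.7242, -0.9310)
after S2 (essential): [0.3701 -0.4945 -0.3436; 0.0249 0.0474 -0.0822; -0.1041 -0.4486 0.5279]

matrix = [0.3701 -0.4945 -0.3436; 0.0249 0.0474 -0.0822; -0.1041 -0.4486 0.5279]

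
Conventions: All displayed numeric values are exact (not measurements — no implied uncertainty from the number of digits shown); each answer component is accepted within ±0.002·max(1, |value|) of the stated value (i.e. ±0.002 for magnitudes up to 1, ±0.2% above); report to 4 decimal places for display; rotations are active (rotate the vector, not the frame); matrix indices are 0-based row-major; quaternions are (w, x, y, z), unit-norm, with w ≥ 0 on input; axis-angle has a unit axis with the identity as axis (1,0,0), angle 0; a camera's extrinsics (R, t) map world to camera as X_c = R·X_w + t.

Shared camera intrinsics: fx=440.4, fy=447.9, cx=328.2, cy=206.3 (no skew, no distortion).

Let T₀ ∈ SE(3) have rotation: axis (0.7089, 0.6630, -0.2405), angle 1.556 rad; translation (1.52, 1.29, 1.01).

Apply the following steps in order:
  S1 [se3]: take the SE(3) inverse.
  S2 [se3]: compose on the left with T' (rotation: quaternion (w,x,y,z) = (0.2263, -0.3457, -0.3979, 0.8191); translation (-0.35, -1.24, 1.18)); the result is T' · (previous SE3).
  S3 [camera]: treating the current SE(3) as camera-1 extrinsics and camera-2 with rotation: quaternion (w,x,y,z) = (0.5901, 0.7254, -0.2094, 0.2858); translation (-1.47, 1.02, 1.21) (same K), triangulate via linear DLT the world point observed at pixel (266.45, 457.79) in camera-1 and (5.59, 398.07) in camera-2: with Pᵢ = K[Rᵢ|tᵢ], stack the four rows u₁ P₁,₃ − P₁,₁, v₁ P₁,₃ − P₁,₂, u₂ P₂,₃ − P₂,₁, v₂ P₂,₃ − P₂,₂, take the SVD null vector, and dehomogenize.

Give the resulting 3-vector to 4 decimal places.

after S1 (invert_se3): R=[0.5099 0.2226 -0.8309; 0.7035 0.4479 0.5517; 0.4950 -0.8659 0.0718], t=(-0.2230, -2.2044, 0.2922)
after S2 (compose_se3): R=[-0.7726 0.4570 0.4408; -0.3245 0.3125 -0.8927; -0.5457 -0.8328 -0.0931], t=(-0.2104, -0.2482, 3.1779)
after S3 (triangulate): (0.6633, 1.8564, -0.7095)

result = (0.6633, 1.8564, -0.7095)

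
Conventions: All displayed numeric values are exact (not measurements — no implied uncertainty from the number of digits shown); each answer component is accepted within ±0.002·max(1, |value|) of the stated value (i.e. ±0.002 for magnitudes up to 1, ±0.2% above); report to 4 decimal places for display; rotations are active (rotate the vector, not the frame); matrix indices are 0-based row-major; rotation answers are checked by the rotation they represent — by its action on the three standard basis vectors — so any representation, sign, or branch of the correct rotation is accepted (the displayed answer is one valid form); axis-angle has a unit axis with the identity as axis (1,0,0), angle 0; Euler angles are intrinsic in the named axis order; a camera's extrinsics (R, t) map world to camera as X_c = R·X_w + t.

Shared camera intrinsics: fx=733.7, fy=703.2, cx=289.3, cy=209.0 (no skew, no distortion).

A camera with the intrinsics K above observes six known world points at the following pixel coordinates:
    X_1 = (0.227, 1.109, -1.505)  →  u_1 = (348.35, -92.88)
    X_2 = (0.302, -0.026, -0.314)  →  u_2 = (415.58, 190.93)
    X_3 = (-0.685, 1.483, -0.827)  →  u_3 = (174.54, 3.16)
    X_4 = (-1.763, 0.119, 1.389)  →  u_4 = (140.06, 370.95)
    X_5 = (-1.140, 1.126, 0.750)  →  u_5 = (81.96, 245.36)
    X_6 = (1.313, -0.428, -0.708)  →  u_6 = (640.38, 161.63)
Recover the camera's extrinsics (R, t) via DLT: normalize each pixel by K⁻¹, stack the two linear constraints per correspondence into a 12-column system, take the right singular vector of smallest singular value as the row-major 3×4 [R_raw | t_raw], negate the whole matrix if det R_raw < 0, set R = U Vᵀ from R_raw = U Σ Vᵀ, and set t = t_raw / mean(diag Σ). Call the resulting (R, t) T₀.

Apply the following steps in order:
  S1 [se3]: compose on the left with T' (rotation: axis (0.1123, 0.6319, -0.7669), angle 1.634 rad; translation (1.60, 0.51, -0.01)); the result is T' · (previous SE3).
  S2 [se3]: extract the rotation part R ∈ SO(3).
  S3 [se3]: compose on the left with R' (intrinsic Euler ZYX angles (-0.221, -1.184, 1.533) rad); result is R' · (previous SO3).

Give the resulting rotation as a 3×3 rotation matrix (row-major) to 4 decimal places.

source (pnp_recover): camera pose = R=[0.4774 -0.7657 -0.4311; 0.0236 -0.4793 0.8774; -0.8784 -0.4290 -0.2107], t=(0.4100, 0.1500, 4.3103)
after S1 (compose_se3): R=[-0.4774 -0.5961 0.6456; 0.2302 0.6242 0.7466; -0.8480 0.5050 -0.1608], t=(4.0292, -2.4225, 2.0561)
after S2 (rot_of_se3): [-0.4774 -0.5961 0.6456; 0.2302 0.6242 0.7466; -0.8480 0.5050 -0.1608]
after S3 (compose_so3): [-0.1669 -0.9057 -0.3896; 0.9149 -0.2896 0.2811; -0.3675 -0.3096 0.8770]

rotation (matrix) = ((-0.1669, -0.9057, -0.3896), (0.9149, -0.2896, 0.2811), (-0.3675, -0.3096, 0.8770))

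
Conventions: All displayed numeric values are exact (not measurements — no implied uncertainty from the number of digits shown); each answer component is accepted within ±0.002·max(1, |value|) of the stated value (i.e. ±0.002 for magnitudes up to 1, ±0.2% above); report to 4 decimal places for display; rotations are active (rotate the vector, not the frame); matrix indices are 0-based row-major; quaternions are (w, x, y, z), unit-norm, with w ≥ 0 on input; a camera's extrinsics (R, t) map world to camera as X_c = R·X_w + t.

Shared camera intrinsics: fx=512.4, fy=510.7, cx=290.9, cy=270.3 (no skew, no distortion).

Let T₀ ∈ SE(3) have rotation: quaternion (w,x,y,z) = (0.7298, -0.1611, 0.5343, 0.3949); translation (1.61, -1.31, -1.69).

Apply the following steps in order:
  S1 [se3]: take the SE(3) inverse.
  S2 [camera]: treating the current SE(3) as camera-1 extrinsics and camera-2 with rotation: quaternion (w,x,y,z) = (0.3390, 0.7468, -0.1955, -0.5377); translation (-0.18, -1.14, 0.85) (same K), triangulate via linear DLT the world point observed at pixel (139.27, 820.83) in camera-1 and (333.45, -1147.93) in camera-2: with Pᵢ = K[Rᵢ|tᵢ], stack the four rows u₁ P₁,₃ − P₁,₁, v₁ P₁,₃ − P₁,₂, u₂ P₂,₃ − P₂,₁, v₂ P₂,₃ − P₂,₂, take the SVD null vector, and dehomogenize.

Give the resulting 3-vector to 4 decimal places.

result = (1.1747, 1.5080, 0.2611)

after S1 (invert_se3): R=[0.1171 0.4043 -0.9071; -0.7486 0.6362 0.1869; 0.6526 0.6571 0.3771], t=(-1.1921, 2.3544, 0.4475)
after S2 (triangulate): (1.1747, 1.5080, 0.2611)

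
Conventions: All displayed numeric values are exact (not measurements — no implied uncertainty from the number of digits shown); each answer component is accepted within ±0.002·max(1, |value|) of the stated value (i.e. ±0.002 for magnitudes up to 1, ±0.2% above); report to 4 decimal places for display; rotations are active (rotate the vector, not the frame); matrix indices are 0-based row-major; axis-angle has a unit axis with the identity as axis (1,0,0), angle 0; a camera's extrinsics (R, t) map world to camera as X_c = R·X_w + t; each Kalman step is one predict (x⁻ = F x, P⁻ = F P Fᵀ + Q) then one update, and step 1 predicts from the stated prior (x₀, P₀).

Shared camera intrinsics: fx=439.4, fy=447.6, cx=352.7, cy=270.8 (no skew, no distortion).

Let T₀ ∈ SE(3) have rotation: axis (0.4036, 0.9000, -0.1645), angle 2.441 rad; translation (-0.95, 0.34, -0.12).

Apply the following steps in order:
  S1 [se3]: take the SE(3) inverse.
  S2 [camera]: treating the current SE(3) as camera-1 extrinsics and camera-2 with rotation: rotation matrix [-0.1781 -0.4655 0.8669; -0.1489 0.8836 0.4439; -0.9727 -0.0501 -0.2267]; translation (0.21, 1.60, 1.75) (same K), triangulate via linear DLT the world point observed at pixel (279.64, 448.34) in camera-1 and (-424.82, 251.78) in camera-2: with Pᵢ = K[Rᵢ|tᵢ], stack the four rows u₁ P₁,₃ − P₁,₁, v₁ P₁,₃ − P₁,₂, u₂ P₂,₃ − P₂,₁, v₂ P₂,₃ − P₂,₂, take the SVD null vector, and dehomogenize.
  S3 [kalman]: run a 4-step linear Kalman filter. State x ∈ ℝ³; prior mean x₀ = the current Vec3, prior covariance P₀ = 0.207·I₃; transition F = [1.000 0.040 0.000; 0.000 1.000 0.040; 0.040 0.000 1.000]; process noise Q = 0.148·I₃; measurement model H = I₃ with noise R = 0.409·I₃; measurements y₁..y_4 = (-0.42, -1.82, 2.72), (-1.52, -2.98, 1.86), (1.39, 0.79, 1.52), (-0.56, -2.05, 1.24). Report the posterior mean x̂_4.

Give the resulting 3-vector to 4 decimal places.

after S1 (invert_se3): R=[-0.4770 0.5349 -0.6974; 0.7470 0.6648 -0.0010; 0.4631 -0.5214 -0.7167], t=(-0.7187, 0.4835, 0.5312)
after S2 (triangulate): (1.4784, -0.6638, -1.8605)
after S3 (kf_track): (-0.0613, -1.2937, 1.2366)

result = (-0.0613, -1.2937, 1.2366)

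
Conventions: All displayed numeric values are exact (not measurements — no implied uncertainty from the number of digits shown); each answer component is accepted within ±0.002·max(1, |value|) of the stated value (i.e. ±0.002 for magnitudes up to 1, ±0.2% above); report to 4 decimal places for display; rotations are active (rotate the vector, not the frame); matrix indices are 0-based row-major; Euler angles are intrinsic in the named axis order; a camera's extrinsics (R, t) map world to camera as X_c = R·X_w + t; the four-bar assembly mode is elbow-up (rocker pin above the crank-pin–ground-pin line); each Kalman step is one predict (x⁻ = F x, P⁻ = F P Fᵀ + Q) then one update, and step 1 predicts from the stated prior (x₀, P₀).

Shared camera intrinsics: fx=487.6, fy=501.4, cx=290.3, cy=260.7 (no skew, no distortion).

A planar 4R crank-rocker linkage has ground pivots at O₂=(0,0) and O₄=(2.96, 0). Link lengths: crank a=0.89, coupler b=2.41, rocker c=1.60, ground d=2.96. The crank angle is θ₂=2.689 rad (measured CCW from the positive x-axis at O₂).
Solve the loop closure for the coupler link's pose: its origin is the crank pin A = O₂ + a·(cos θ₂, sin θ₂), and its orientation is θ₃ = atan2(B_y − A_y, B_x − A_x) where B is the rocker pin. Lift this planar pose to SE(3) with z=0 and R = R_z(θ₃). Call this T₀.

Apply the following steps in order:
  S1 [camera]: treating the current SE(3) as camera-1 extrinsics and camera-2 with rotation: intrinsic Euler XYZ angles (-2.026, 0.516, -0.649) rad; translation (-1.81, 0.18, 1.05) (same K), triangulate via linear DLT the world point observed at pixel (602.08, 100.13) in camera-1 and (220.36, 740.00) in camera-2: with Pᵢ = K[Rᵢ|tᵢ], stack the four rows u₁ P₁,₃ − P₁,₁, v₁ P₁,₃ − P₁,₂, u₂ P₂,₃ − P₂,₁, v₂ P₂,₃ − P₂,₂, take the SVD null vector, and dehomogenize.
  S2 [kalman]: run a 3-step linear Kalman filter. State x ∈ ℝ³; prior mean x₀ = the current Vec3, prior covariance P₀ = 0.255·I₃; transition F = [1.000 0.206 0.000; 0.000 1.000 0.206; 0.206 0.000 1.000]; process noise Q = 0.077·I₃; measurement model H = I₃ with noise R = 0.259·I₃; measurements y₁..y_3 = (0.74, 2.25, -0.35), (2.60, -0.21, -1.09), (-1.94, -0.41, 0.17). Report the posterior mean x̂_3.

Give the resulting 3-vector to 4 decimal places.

source (fourbar_fk): coupler pose = R=[0.9854 -0.1704 0.0000; 0.1704 0.9854 0.0000; 0.0000 0.0000 1.0000], t=(-0.8004, 0.3892, 0.0000)
after S1 (triangulate): (1.7895, -1.3072, 1.8544)
after S2 (kf_track): (0.1294, -0.1396, 0.1269)

result = (0.1294, -0.1396, 0.1269)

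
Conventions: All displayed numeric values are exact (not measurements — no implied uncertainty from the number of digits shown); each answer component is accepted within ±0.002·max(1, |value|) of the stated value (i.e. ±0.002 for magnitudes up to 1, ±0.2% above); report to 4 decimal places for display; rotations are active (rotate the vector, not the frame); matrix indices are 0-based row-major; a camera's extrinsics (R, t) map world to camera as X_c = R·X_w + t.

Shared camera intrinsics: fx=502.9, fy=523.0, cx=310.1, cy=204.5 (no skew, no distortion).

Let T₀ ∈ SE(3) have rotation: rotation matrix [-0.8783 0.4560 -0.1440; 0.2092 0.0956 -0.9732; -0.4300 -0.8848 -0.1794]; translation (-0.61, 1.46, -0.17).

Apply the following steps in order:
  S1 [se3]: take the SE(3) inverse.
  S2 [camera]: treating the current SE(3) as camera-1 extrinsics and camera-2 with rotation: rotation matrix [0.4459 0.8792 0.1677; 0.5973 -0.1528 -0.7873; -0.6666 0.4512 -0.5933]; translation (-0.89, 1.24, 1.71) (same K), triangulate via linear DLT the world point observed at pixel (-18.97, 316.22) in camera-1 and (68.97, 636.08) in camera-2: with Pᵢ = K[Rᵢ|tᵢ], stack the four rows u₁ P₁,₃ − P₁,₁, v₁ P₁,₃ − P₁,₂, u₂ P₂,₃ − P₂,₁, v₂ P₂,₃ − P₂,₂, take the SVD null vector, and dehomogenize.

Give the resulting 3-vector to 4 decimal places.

after S1 (invert_se3): R=[-0.8783 0.2092 -0.4300; 0.4560 0.0956 -0.8848; -0.1440 -0.9732 -0.1794], t=(-0.9143, -0.0119, 1.3025)
after S2 (triangulate): (0.0861, 0.0237, -0.2847)

result = (0.0861, 0.0237, -0.2847)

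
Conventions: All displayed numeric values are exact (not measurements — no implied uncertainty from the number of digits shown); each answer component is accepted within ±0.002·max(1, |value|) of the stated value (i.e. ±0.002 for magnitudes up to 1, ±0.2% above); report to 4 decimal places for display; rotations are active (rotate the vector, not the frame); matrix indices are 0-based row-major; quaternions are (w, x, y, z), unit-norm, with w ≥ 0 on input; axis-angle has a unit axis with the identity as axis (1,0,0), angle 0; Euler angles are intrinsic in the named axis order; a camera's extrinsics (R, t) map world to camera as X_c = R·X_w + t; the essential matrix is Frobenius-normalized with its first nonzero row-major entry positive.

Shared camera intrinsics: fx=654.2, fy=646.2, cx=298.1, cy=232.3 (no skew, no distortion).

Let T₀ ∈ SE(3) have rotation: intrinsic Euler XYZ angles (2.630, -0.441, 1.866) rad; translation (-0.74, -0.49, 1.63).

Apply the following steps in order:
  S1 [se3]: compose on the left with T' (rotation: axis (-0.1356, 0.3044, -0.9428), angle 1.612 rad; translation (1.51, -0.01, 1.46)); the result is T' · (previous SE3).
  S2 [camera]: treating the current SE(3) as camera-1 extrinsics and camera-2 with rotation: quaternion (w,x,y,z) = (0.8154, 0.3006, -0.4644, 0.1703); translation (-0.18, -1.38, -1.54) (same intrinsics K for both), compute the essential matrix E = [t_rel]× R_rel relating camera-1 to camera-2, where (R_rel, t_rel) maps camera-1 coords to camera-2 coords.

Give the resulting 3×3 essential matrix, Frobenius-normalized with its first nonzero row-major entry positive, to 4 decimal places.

matrix = [0.5959 -0.2068 -0.2057; -0.1069 0.4278 -0.0920; -0.2311 -0.4826 0.2655]

after S1 (compose_se3): R=[-0.4374 0.5203 -0.7335; 0.1222 0.8425 0.5247; 0.8909 0.1399 -0.4321], t=(1.7985, 0.4256, 3.2409)
after S2 (essential): [0.5959 -0.2068 -0.2057; -0.1069 0.4278 -0.0920; -0.2311 -0.4826 0.2655]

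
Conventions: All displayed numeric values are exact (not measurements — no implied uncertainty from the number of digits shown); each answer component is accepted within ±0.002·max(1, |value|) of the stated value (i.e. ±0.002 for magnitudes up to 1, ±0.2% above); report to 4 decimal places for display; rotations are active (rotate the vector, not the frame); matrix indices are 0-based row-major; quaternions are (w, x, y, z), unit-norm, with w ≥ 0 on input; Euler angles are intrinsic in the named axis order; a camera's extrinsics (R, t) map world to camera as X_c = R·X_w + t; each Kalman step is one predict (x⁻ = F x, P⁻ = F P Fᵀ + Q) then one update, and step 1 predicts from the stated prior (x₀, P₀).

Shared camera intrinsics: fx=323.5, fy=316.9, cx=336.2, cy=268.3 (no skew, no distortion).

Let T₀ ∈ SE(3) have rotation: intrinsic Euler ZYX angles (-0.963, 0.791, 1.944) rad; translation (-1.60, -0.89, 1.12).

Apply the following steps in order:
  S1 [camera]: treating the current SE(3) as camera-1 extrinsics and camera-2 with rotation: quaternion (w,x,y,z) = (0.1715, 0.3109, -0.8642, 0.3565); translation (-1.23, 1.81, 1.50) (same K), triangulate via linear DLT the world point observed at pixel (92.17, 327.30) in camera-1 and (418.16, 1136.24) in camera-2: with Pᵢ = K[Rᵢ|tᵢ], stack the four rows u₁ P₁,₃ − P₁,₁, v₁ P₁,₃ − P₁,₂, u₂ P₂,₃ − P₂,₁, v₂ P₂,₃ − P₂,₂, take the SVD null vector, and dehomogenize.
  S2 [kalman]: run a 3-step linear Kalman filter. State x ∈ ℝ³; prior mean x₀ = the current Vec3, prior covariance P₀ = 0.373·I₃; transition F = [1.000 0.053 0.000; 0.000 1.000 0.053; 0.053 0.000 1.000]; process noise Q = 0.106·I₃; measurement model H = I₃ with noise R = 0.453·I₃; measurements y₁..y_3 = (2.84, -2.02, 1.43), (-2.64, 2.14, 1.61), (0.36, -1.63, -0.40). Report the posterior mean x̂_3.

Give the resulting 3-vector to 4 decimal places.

result = (-0.3538, -0.4453, 0.3844)

after S1 (triangulate): (-1.7889, -0.1743, -0.5550)
after S2 (kf_track): (-0.3538, -0.4453, 0.3844)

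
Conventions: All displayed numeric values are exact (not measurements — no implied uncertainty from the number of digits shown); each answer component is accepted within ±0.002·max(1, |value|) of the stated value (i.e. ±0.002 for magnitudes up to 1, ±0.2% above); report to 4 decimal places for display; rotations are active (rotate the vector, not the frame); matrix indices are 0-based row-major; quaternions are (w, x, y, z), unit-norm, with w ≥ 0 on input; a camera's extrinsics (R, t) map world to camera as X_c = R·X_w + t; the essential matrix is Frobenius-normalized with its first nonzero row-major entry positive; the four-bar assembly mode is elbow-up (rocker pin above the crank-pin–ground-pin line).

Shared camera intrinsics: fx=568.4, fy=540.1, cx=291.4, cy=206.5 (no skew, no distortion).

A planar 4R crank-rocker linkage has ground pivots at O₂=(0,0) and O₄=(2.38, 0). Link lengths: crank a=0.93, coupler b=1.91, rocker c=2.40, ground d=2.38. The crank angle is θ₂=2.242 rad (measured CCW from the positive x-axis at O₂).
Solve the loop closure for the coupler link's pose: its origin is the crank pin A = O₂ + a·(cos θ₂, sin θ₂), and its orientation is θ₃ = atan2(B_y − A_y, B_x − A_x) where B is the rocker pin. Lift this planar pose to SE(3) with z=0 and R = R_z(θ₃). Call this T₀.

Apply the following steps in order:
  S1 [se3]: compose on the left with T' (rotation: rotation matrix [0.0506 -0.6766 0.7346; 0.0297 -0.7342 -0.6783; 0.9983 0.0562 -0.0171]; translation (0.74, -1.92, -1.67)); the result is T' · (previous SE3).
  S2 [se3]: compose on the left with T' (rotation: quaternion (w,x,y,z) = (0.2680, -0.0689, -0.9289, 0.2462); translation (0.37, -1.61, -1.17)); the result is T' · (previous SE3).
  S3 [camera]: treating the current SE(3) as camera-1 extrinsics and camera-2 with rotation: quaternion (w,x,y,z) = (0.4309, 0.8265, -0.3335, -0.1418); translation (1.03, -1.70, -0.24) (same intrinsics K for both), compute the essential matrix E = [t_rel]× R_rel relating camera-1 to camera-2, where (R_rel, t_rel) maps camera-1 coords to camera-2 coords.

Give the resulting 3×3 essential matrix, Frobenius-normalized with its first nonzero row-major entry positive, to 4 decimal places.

source (fourbar_fk): coupler pose = R=[0.7865 -0.6176 0.0000; 0.6176 0.7865 0.0000; 0.0000 0.0000 1.0000], t=(-0.5784, 0.7283, 0.0000)
after S1 (compose_se3): R=[-0.3780 -0.5634 0.7346; -0.4300 -0.5958 -0.6783; 0.8199 -0.5723 -0.0171], t=(0.2180, -2.4719, -2.2065)
after S2 (compose_se3): R=[-0.1142 0.7839 -0.6103; -0.8168 -0.4238 -0.3915; -0.5655 0.4538 0.6886], t=(1.3686, -2.7744, 1.7750)
after S3 (essential): [0.3164 0.3622 -0.1139; -0.4557 0.1687 0.4408; 0.0954 0.5445 0.1402]

matrix = [0.3164 0.3622 -0.1139; -0.4557 0.1687 0.4408; 0.0954 0.5445 0.1402]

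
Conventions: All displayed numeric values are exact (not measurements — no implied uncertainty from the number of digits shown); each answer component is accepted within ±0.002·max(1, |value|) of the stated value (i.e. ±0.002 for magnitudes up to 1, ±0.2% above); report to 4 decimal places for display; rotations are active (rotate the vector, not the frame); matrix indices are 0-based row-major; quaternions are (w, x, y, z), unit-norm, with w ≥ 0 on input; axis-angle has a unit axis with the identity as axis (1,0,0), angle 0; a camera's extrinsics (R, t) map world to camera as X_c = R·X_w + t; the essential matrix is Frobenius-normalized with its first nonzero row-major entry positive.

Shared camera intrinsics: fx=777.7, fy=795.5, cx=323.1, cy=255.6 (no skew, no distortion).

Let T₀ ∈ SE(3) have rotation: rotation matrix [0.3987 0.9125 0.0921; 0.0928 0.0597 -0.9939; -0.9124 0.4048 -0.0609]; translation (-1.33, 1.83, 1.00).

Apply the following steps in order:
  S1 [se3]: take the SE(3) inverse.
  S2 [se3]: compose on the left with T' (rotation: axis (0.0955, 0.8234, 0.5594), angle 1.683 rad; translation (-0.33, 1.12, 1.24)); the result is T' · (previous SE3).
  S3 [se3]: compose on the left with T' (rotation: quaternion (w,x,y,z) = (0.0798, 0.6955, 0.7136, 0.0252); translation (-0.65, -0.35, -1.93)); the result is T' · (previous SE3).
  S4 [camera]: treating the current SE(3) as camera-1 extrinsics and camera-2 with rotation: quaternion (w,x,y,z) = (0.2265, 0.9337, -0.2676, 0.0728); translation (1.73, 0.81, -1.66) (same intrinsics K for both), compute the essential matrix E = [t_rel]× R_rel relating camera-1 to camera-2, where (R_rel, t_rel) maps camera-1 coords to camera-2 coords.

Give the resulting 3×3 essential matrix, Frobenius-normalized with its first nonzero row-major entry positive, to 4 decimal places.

after S1 (invert_se3): R=[0.3987 0.0928 -0.9124; 0.9125 0.0597 0.4048; 0.0921 -0.9939 -0.0609], t=(1.2728, 0.6995, 2.0022)
after S2 (compose_se3): R=[-0.3872 -0.9097 -0.1501; 0.8806 -0.3167 -0.3525; 0.2731 -0.2687 0.9237], t=(0.9698, 3.2232, 1.1713)
after S3 (compose_se3): R=[0.9189 -0.3351 -0.2080; -0.3789 -0.8964 -0.2299; -0.1094 0.2901 -0.9507], t=(2.6919, 0.6294, -2.6876)
after S4 (essential): [0.1239 -0.1617 0.3571; 0.2329 -0.1263 0.5152; -0.3403 -0.6140 -0.0503]

matrix = [0.1239 -0.1617 0.3571; 0.2329 -0.1263 0.5152; -0.3403 -0.6140 -0.0503]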